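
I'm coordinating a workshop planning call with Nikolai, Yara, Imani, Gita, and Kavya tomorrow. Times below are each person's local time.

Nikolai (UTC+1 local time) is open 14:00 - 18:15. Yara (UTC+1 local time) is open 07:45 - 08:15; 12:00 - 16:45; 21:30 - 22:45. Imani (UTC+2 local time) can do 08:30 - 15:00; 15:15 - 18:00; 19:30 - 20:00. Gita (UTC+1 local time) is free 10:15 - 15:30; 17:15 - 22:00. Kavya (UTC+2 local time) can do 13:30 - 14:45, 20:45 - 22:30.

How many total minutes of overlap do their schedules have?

0

Nikolai in UTC: 13:00-17:15 (subtract 1h to convert from UTC+1).
Yara in UTC: 06:45-07:15, 11:00-15:45, 20:30-21:45 (subtract 1h to convert from UTC+1).
Imani in UTC: 06:30-13:00, 13:15-16:00, 17:30-18:00 (subtract 2h to convert from UTC+2).
Gita in UTC: 09:15-14:30, 16:15-21:00 (subtract 1h to convert from UTC+1).
Kavya in UTC: 11:30-12:45, 18:45-20:30 (subtract 2h to convert from UTC+2).
Nikolai ∩ Yara: 13:00-15:45.
Nikolai ∩ Yara ∩ Imani: 13:15-15:45.
Nikolai ∩ Yara ∩ Imani ∩ Gita: 13:15-14:30.
Nikolai ∩ Yara ∩ Imani ∩ Gita ∩ Kavya: ∅.
There is no time when everyone is free.
There is no common window, so the total is 0 minutes.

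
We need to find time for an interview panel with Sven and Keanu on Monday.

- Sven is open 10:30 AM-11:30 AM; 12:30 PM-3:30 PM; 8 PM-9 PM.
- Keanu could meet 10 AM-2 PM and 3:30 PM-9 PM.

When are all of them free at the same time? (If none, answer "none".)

10:30-11:30, 12:30-14:00, 20:00-21:00

Sven ∩ Keanu: 10:30-11:30, 12:30-14:00, 20:00-21:00.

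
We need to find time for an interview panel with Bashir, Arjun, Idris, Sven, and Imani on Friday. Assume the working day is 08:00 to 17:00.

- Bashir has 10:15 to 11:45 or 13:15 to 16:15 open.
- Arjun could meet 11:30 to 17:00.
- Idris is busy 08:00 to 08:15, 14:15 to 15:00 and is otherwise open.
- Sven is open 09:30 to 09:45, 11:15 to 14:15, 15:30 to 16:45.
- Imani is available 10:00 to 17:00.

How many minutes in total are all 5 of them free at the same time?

120

Bashir free: 10:15-11:45, 13:15-16:15.
Arjun free: 11:30-17:00.
Idris free: 08:15-14:15, 15:00-17:00 (invert busy blocks within the working day).
Sven free: 09:30-09:45, 11:15-14:15, 15:30-16:45.
Imani free: 10:00-17:00.
Bashir ∩ Arjun: 11:30-11:45, 13:15-16:15.
Bashir ∩ Arjun ∩ Idris: 11:30-11:45, 13:15-14:15, 15:00-16:15.
Bashir ∩ Arjun ∩ Idris ∩ Sven: 11:30-11:45, 13:15-14:15, 15:30-16:15.
Bashir ∩ Arjun ∩ Idris ∩ Sven ∩ Imani: 11:30-11:45, 13:15-14:15, 15:30-16:15.
Those are the intersection windows.
Summing the common windows: 15 + 60 + 45 = 120 minutes.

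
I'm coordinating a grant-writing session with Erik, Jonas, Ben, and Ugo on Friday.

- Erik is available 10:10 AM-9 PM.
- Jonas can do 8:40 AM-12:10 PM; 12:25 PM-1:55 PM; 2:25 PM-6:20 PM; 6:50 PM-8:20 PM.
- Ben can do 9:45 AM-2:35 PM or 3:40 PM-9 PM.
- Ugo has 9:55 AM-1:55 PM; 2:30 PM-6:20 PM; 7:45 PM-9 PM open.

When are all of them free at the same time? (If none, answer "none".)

Erik ∩ Jonas: 10:10-12:10, 12:25-13:55, 14:25-18:20, 18:50-20:20.
Erik ∩ Jonas ∩ Ben: 10:10-12:10, 12:25-13:55, 14:25-14:35, 15:40-18:20, 18:50-20:20.
Erik ∩ Jonas ∩ Ben ∩ Ugo: 10:10-12:10, 12:25-13:55, 14:30-14:35, 15:40-18:20, 19:45-20:20.

10:10-12:10, 12:25-13:55, 14:30-14:35, 15:40-18:20, 19:45-20:20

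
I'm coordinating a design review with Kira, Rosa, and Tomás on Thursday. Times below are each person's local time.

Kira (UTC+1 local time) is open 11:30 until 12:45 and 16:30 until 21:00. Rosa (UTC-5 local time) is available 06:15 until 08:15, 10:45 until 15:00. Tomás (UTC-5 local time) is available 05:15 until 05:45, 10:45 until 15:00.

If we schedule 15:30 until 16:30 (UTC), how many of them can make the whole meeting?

Kira in UTC: 10:30-11:45, 15:30-20:00 (subtract 1h to convert from UTC+1).
Rosa in UTC: 11:15-13:15, 15:45-20:00 (add 5h to convert from UTC-5).
Tomás in UTC: 10:15-10:45, 15:45-20:00 (add 5h to convert from UTC-5).
Kira can make the full 15:30-16:30 slot — that's 1.

1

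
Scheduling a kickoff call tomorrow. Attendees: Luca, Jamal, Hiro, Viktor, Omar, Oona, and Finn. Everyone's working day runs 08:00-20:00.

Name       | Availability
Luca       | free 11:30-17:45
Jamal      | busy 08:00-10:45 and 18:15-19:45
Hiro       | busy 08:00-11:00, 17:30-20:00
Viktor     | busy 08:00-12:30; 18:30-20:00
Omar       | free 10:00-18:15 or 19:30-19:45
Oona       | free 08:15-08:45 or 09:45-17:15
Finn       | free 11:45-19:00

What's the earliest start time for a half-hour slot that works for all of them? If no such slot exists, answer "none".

12:30

Luca free: 11:30-17:45.
Jamal free: 10:45-18:15, 19:45-20:00 (invert busy blocks within the working day).
Hiro free: 11:00-17:30 (invert busy blocks within the working day).
Viktor free: 12:30-18:30 (invert busy blocks within the working day).
Omar free: 10:00-18:15, 19:30-19:45.
Oona free: 08:15-08:45, 09:45-17:15.
Finn free: 11:45-19:00.
Luca ∩ Jamal: 11:30-17:45.
Luca ∩ Jamal ∩ Hiro: 11:30-17:30.
Luca ∩ Jamal ∩ Hiro ∩ Viktor: 12:30-17:30.
Luca ∩ Jamal ∩ Hiro ∩ Viktor ∩ Omar: 12:30-17:30.
Luca ∩ Jamal ∩ Hiro ∩ Viktor ∩ Omar ∩ Oona: 12:30-17:15.
Luca ∩ Jamal ∩ Hiro ∩ Viktor ∩ Omar ∩ Oona ∩ Finn: 12:30-17:15.
The first common window of at least 30 minutes is 12:30-17:15, so the earliest start is 12:30.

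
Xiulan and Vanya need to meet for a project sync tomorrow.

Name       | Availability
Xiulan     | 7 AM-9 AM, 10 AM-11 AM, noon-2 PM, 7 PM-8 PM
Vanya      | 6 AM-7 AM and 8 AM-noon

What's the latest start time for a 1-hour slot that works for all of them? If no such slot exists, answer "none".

10:00

Xiulan ∩ Vanya: 08:00-09:00, 10:00-11:00.
The last common window of at least 60 minutes is 10:00-11:00; a 60-minute meeting can start as late as 10:00 and still end by 11:00.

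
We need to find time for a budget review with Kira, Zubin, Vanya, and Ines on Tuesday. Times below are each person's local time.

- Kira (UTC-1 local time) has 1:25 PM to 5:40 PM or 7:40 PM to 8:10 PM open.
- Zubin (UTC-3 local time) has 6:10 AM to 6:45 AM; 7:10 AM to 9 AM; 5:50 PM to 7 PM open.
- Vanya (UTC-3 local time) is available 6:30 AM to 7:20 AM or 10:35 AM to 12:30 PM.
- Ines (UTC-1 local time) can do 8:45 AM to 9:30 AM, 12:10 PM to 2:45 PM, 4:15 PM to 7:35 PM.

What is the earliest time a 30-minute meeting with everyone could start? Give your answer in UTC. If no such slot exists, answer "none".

Kira in UTC: 14:25-18:40, 20:40-21:10 (add 1h to convert from UTC-1).
Zubin in UTC: 09:10-09:45, 10:10-12:00, 20:50-22:00 (add 3h to convert from UTC-3).
Vanya in UTC: 09:30-10:20, 13:35-15:30 (add 3h to convert from UTC-3).
Ines in UTC: 09:45-10:30, 13:10-15:45, 17:15-20:35 (add 1h to convert from UTC-1).
Kira ∩ Zubin: 20:50-21:10.
Kira ∩ Zubin ∩ Vanya: ∅.
Kira ∩ Zubin ∩ Vanya ∩ Ines: ∅.
There is no time when everyone is free.
No common window is at least 30 minutes long.

none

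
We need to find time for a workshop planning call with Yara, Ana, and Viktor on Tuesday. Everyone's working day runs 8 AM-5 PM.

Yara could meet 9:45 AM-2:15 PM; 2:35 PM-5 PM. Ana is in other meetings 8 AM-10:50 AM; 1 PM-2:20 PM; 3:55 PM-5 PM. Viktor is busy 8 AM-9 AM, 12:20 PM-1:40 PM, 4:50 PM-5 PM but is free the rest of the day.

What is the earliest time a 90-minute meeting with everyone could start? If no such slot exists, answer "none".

Yara free: 09:45-14:15, 14:35-17:00.
Ana free: 10:50-13:00, 14:20-15:55 (invert busy blocks within the working day).
Viktor free: 09:00-12:20, 13:40-16:50 (invert busy blocks within the working day).
Yara ∩ Ana: 10:50-13:00, 14:35-15:55.
Yara ∩ Ana ∩ Viktor: 10:50-12:20, 14:35-15:55.
The first common window of at least 90 minutes is 10:50-12:20, so the earliest start is 10:50.

10:50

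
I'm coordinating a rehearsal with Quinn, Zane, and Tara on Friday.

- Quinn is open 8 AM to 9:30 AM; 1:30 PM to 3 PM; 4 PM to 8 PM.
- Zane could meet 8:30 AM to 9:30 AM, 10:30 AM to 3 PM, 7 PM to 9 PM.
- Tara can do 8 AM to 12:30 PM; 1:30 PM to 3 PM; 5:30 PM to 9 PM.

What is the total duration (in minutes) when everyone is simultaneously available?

Quinn ∩ Zane: 08:30-09:30, 13:30-15:00, 19:00-20:00.
Quinn ∩ Zane ∩ Tara: 08:30-09:30, 13:30-15:00, 19:00-20:00.
Summing the common windows: 60 + 90 + 60 = 210 minutes.

210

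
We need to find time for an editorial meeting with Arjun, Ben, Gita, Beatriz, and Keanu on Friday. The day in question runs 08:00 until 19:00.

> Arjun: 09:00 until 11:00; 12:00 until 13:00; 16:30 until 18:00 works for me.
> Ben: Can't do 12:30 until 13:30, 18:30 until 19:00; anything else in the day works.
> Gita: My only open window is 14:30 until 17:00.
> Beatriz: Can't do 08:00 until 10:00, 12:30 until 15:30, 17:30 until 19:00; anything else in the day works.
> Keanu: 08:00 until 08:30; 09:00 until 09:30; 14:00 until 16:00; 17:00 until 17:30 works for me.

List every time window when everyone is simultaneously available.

none

Arjun free: 09:00-11:00, 12:00-13:00, 16:30-18:00.
Ben free: 08:00-12:30, 13:30-18:30 (invert busy blocks within the working day).
Gita free: 14:30-17:00.
Beatriz free: 10:00-12:30, 15:30-17:30 (invert busy blocks within the working day).
Keanu free: 08:00-08:30, 09:00-09:30, 14:00-16:00, 17:00-17:30.
Arjun ∩ Ben: 09:00-11:00, 12:00-12:30, 16:30-18:00.
Arjun ∩ Ben ∩ Gita: 16:30-17:00.
Arjun ∩ Ben ∩ Gita ∩ Beatriz: 16:30-17:00.
Arjun ∩ Ben ∩ Gita ∩ Beatriz ∩ Keanu: ∅.
There is no time when everyone is free.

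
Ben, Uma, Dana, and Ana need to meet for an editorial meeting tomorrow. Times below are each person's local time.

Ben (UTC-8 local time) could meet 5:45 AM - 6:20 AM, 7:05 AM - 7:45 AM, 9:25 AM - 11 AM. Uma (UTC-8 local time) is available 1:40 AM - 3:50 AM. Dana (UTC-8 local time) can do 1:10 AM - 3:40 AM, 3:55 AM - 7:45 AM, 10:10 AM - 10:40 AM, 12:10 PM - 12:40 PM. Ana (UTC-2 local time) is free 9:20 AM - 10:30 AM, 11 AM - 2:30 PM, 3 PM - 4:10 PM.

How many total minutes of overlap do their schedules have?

Ben in UTC: 13:45-14:20, 15:05-15:45, 17:25-19:00 (add 8h to convert from UTC-8).
Uma in UTC: 09:40-11:50 (add 8h to convert from UTC-8).
Dana in UTC: 09:10-11:40, 11:55-15:45, 18:10-18:40, 20:10-20:40 (add 8h to convert from UTC-8).
Ana in UTC: 11:20-12:30, 13:00-16:30, 17:00-18:10 (add 2h to convert from UTC-2).
Ben ∩ Uma: ∅.
Ben ∩ Uma ∩ Dana: ∅.
Ben ∩ Uma ∩ Dana ∩ Ana: ∅.
There is no time when everyone is free.
There is no common window, so the total is 0 minutes.

0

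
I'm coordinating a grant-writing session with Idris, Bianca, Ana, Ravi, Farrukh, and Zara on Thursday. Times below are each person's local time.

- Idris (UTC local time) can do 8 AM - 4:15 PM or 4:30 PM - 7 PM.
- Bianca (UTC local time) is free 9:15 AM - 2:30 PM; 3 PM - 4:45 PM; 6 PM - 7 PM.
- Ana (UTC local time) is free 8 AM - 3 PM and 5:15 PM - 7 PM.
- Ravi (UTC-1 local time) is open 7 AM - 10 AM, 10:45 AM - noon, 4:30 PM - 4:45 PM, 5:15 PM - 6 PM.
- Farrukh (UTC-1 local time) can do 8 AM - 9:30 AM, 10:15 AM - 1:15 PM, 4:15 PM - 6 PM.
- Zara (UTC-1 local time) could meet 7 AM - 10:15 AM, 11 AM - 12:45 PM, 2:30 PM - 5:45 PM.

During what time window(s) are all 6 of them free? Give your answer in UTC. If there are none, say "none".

09:15-10:30, 12:00-13:00, 18:15-18:45

Idris in UTC: 08:00-16:15, 16:30-19:00.
Bianca in UTC: 09:15-14:30, 15:00-16:45, 18:00-19:00.
Ana in UTC: 08:00-15:00, 17:15-19:00.
Ravi in UTC: 08:00-11:00, 11:45-13:00, 17:30-17:45, 18:15-19:00 (add 1h to convert from UTC-1).
Farrukh in UTC: 09:00-10:30, 11:15-14:15, 17:15-19:00 (add 1h to convert from UTC-1).
Zara in UTC: 08:00-11:15, 12:00-13:45, 15:30-18:45 (add 1h to convert from UTC-1).
Idris ∩ Bianca: 09:15-14:30, 15:00-16:15, 16:30-16:45, 18:00-19:00.
Idris ∩ Bianca ∩ Ana: 09:15-14:30, 18:00-19:00.
Idris ∩ Bianca ∩ Ana ∩ Ravi: 09:15-11:00, 11:45-13:00, 18:15-19:00.
Idris ∩ Bianca ∩ Ana ∩ Ravi ∩ Farrukh: 09:15-10:30, 11:45-13:00, 18:15-19:00.
Idris ∩ Bianca ∩ Ana ∩ Ravi ∩ Farrukh ∩ Zara: 09:15-10:30, 12:00-13:00, 18:15-18:45.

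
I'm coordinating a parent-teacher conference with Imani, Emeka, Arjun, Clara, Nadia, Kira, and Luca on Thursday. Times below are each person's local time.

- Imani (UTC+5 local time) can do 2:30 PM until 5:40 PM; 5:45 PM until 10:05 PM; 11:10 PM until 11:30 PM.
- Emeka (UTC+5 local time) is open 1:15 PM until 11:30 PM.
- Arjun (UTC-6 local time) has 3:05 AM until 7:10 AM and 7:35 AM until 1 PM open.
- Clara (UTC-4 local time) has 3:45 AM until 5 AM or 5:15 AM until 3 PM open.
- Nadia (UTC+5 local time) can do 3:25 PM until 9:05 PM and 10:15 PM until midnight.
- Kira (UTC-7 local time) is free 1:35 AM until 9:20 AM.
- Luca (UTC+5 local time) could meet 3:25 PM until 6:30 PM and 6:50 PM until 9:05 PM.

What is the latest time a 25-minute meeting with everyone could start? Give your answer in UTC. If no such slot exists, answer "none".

15:40

Imani in UTC: 09:30-12:40, 12:45-17:05, 18:10-18:30 (subtract 5h to convert from UTC+5).
Emeka in UTC: 08:15-18:30 (subtract 5h to convert from UTC+5).
Arjun in UTC: 09:05-13:10, 13:35-19:00 (add 6h to convert from UTC-6).
Clara in UTC: 07:45-09:00, 09:15-19:00 (add 4h to convert from UTC-4).
Nadia in UTC: 10:25-16:05, 17:15-19:00 (subtract 5h to convert from UTC+5).
Kira in UTC: 08:35-16:20 (add 7h to convert from UTC-7).
Luca in UTC: 10:25-13:30, 13:50-16:05 (subtract 5h to convert from UTC+5).
Imani ∩ Emeka: 09:30-12:40, 12:45-17:05, 18:10-18:30.
Imani ∩ Emeka ∩ Arjun: 09:30-12:40, 12:45-13:10, 13:35-17:05, 18:10-18:30.
Imani ∩ Emeka ∩ Arjun ∩ Clara: 09:30-12:40, 12:45-13:10, 13:35-17:05, 18:10-18:30.
Imani ∩ Emeka ∩ Arjun ∩ Clara ∩ Nadia: 10:25-12:40, 12:45-13:10, 13:35-16:05, 18:10-18:30.
Imani ∩ Emeka ∩ Arjun ∩ Clara ∩ Nadia ∩ Kira: 10:25-12:40, 12:45-13:10, 13:35-16:05.
Imani ∩ Emeka ∩ Arjun ∩ Clara ∩ Nadia ∩ Kira ∩ Luca: 10:25-12:40, 12:45-13:10, 13:50-16:05.
The last common window of at least 25 minutes is 13:50-16:05; a 25-minute meeting can start as late as 15:40 and still end by 16:05.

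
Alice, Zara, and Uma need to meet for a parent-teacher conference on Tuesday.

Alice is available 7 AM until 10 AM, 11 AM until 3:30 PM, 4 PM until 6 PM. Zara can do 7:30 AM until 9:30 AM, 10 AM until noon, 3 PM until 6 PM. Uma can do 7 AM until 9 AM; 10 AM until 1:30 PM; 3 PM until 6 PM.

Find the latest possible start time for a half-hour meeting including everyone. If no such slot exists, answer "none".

Alice ∩ Zara: 07:30-09:30, 11:00-12:00, 15:00-15:30, 16:00-18:00.
Alice ∩ Zara ∩ Uma: 07:30-09:00, 11:00-12:00, 15:00-15:30, 16:00-18:00.
Those are the intersection windows.
The last common window of at least 30 minutes is 16:00-18:00; a 30-minute meeting can start as late as 17:30 and still end by 18:00.

17:30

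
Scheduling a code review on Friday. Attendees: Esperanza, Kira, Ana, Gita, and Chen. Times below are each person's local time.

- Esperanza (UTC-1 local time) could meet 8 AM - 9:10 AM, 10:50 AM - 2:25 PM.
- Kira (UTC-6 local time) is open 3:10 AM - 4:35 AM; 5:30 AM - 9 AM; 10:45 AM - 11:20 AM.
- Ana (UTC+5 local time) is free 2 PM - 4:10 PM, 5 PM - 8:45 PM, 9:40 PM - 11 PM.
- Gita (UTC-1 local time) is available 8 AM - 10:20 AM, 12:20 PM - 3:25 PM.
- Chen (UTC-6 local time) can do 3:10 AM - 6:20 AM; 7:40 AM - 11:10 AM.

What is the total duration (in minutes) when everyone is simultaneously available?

140

Esperanza in UTC: 09:00-10:10, 11:50-15:25 (add 1h to convert from UTC-1).
Kira in UTC: 09:10-10:35, 11:30-15:00, 16:45-17:20 (add 6h to convert from UTC-6).
Ana in UTC: 09:00-11:10, 12:00-15:45, 16:40-18:00 (subtract 5h to convert from UTC+5).
Gita in UTC: 09:00-11:20, 13:20-16:25 (add 1h to convert from UTC-1).
Chen in UTC: 09:10-12:20, 13:40-17:10 (add 6h to convert from UTC-6).
Esperanza ∩ Kira: 09:10-10:10, 11:50-15:00.
Esperanza ∩ Kira ∩ Ana: 09:10-10:10, 12:00-15:00.
Esperanza ∩ Kira ∩ Ana ∩ Gita: 09:10-10:10, 13:20-15:00.
Esperanza ∩ Kira ∩ Ana ∩ Gita ∩ Chen: 09:10-10:10, 13:40-15:00.
Those are the intersection windows.
Summing the common windows: 60 + 80 = 140 minutes.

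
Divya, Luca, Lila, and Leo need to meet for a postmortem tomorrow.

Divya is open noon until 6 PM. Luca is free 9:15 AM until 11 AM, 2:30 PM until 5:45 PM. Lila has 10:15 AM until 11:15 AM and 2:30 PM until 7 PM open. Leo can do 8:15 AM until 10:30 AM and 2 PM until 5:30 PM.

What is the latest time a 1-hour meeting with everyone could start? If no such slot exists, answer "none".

Divya ∩ Luca: 14:30-17:45.
Divya ∩ Luca ∩ Lila: 14:30-17:45.
Divya ∩ Luca ∩ Lila ∩ Leo: 14:30-17:30.
The last common window of at least 60 minutes is 14:30-17:30; a 60-minute meeting can start as late as 16:30 and still end by 17:30.

16:30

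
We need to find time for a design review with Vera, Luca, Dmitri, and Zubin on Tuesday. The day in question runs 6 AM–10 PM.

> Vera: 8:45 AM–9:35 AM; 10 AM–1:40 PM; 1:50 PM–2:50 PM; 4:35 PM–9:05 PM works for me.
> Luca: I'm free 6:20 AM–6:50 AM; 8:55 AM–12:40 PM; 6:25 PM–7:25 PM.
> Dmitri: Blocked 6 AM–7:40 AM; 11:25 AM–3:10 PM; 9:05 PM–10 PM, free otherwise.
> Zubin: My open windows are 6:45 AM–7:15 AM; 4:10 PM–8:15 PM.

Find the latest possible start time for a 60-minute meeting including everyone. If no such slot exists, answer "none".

18:25

Vera free: 08:45-09:35, 10:00-13:40, 13:50-14:50, 16:35-21:05.
Luca free: 06:20-06:50, 08:55-12:40, 18:25-19:25.
Dmitri free: 07:40-11:25, 15:10-21:05 (invert busy blocks within the working day).
Zubin free: 06:45-07:15, 16:10-20:15.
Vera ∩ Luca: 08:55-09:35, 10:00-12:40, 18:25-19:25.
Vera ∩ Luca ∩ Dmitri: 08:55-09:35, 10:00-11:25, 18:25-19:25.
Vera ∩ Luca ∩ Dmitri ∩ Zubin: 18:25-19:25.
The last common window of at least 60 minutes is 18:25-19:25; a 60-minute meeting can start as late as 18:25 and still end by 19:25.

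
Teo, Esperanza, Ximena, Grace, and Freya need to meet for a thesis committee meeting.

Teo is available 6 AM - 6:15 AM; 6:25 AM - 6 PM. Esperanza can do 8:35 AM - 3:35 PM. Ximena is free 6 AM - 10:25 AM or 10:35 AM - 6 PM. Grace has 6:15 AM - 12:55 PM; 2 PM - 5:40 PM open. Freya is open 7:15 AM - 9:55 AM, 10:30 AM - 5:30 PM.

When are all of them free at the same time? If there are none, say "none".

08:35-09:55, 10:35-12:55, 14:00-15:35

Teo ∩ Esperanza: 08:35-15:35.
Teo ∩ Esperanza ∩ Ximena: 08:35-10:25, 10:35-15:35.
Teo ∩ Esperanza ∩ Ximena ∩ Grace: 08:35-10:25, 10:35-12:55, 14:00-15:35.
Teo ∩ Esperanza ∩ Ximena ∩ Grace ∩ Freya: 08:35-09:55, 10:35-12:55, 14:00-15:35.
Those are the intersection windows.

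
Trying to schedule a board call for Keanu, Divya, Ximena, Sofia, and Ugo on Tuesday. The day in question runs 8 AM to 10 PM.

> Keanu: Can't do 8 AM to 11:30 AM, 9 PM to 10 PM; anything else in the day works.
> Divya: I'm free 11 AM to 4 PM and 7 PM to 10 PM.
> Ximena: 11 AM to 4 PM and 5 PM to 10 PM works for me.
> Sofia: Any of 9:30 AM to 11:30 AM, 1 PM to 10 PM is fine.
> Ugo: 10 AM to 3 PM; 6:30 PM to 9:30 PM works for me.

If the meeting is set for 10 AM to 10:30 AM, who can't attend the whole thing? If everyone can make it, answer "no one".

Divya, Keanu, Ximena

Keanu free: 11:30-21:00 (invert busy blocks within the working day).
Divya free: 11:00-16:00, 19:00-22:00.
Ximena free: 11:00-16:00, 17:00-22:00.
Sofia free: 09:30-11:30, 13:00-22:00.
Ugo free: 10:00-15:00, 18:30-21:30.
Keanu: not fully free for 10:00-10:30. Divya: not fully free for 10:00-10:30. Ximena: not fully free for 10:00-10:30. Sofia: free for 10:00-10:30. Ugo: free for 10:00-10:30.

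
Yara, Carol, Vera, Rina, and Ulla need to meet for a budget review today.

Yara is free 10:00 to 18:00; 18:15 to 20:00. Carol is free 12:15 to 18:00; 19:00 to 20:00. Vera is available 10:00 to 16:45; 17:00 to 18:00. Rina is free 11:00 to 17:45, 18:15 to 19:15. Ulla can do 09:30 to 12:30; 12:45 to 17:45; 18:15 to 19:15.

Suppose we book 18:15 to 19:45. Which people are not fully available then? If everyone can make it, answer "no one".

Yara: free for 18:15-19:45. Carol: not fully free for 18:15-19:45. Vera: not fully free for 18:15-19:45. Rina: not fully free for 18:15-19:45. Ulla: not fully free for 18:15-19:45.

Carol, Rina, Ulla, Vera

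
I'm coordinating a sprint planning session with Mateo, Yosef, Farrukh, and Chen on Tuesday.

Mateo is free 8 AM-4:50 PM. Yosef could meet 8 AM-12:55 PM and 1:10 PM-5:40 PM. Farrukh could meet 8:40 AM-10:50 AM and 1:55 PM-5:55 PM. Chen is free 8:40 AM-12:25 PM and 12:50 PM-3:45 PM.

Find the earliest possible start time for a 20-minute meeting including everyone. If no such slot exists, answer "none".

08:40

Mateo ∩ Yosef: 08:00-12:55, 13:10-16:50.
Mateo ∩ Yosef ∩ Farrukh: 08:40-10:50, 13:55-16:50.
Mateo ∩ Yosef ∩ Farrukh ∩ Chen: 08:40-10:50, 13:55-15:45.
Those are the intersection windows.
The first common window of at least 20 minutes is 08:40-10:50, so the earliest start is 08:40.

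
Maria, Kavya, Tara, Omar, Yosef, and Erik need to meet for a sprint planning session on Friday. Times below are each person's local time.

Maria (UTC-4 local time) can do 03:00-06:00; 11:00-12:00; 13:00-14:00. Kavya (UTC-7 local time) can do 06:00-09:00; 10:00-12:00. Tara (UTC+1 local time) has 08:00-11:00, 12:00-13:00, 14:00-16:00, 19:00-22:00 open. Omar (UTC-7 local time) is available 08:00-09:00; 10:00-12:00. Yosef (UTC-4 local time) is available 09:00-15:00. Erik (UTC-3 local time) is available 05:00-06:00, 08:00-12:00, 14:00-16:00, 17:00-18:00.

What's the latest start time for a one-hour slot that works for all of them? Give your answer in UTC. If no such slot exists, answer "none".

none

Maria in UTC: 07:00-10:00, 15:00-16:00, 17:00-18:00 (add 4h to convert from UTC-4).
Kavya in UTC: 13:00-16:00, 17:00-19:00 (add 7h to convert from UTC-7).
Tara in UTC: 07:00-10:00, 11:00-12:00, 13:00-15:00, 18:00-21:00 (subtract 1h to convert from UTC+1).
Omar in UTC: 15:00-16:00, 17:00-19:00 (add 7h to convert from UTC-7).
Yosef in UTC: 13:00-19:00 (add 4h to convert from UTC-4).
Erik in UTC: 08:00-09:00, 11:00-15:00, 17:00-19:00, 20:00-21:00 (add 3h to convert from UTC-3).
Maria ∩ Kavya: 15:00-16:00, 17:00-18:00.
Maria ∩ Kavya ∩ Tara: ∅.
Maria ∩ Kavya ∩ Tara ∩ Omar: ∅.
Maria ∩ Kavya ∩ Tara ∩ Omar ∩ Yosef: ∅.
Maria ∩ Kavya ∩ Tara ∩ Omar ∩ Yosef ∩ Erik: ∅.
There is no time when everyone is free.
No common window is at least 60 minutes long.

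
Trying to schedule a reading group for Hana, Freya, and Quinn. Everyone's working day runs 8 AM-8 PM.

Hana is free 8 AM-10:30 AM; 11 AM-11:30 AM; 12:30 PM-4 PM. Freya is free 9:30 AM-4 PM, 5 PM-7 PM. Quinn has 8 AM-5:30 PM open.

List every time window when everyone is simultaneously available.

Hana ∩ Freya: 09:30-10:30, 11:00-11:30, 12:30-16:00.
Hana ∩ Freya ∩ Quinn: 09:30-10:30, 11:00-11:30, 12:30-16:00.
Those are the intersection windows.

09:30-10:30, 11:00-11:30, 12:30-16:00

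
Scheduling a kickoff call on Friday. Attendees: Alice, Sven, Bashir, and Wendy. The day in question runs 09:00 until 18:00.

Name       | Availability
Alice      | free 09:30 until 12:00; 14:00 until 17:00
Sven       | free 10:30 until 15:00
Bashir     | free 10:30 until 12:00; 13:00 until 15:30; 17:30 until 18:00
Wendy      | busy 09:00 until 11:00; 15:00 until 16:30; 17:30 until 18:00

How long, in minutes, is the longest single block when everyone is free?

Alice free: 09:30-12:00, 14:00-17:00.
Sven free: 10:30-15:00.
Bashir free: 10:30-12:00, 13:00-15:30, 17:30-18:00.
Wendy free: 11:00-15:00, 16:30-17:30 (invert busy blocks within the working day).
Alice ∩ Sven: 10:30-12:00, 14:00-15:00.
Alice ∩ Sven ∩ Bashir: 10:30-12:00, 14:00-15:00.
Alice ∩ Sven ∩ Bashir ∩ Wendy: 11:00-12:00, 14:00-15:00.
Those are the intersection windows.
The longest is 11:00-12:00 at 60 minutes.

60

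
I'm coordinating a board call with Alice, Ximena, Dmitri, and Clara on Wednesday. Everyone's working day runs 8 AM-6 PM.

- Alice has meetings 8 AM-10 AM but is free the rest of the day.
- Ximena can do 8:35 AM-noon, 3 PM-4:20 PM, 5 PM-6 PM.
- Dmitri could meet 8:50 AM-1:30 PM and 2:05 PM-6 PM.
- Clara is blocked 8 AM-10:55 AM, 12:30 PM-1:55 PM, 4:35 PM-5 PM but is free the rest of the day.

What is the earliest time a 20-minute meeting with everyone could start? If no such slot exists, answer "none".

10:55

Alice free: 10:00-18:00 (invert busy blocks within the working day).
Ximena free: 08:35-12:00, 15:00-16:20, 17:00-18:00.
Dmitri free: 08:50-13:30, 14:05-18:00.
Clara free: 10:55-12:30, 13:55-16:35, 17:00-18:00 (invert busy blocks within the working day).
Alice ∩ Ximena: 10:00-12:00, 15:00-16:20, 17:00-18:00.
Alice ∩ Ximena ∩ Dmitri: 10:00-12:00, 15:00-16:20, 17:00-18:00.
Alice ∩ Ximena ∩ Dmitri ∩ Clara: 10:55-12:00, 15:00-16:20, 17:00-18:00.
Those are the intersection windows.
The first common window of at least 20 minutes is 10:55-12:00, so the earliest start is 10:55.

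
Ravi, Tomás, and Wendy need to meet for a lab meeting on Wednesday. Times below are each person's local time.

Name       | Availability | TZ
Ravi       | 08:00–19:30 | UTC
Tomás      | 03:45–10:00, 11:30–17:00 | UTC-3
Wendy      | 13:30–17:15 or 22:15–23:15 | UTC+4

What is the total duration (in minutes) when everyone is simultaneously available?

270

Ravi in UTC: 08:00-19:30.
Tomás in UTC: 06:45-13:00, 14:30-20:00 (add 3h to convert from UTC-3).
Wendy in UTC: 09:30-13:15, 18:15-19:15 (subtract 4h to convert from UTC+4).
Ravi ∩ Tomás: 08:00-13:00, 14:30-19:30.
Ravi ∩ Tomás ∩ Wendy: 09:30-13:00, 18:15-19:15.
Summing the common windows: 210 + 60 = 270 minutes.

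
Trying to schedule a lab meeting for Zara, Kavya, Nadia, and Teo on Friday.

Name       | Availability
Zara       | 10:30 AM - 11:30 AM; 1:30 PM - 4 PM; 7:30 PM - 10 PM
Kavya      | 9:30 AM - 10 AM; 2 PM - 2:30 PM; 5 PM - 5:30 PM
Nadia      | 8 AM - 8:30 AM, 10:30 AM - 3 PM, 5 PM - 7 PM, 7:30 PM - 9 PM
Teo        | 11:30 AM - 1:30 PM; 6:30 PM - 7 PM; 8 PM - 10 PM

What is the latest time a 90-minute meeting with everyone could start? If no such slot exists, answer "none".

none

Zara ∩ Kavya: 14:00-14:30.
Zara ∩ Kavya ∩ Nadia: 14:00-14:30.
Zara ∩ Kavya ∩ Nadia ∩ Teo: ∅.
There is no time when everyone is free.
No common window is at least 90 minutes long.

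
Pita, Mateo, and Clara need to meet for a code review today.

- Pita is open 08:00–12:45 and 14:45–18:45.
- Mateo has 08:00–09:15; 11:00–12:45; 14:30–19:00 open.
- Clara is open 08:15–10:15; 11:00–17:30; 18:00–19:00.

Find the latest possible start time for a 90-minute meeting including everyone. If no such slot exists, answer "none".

16:00

Pita ∩ Mateo: 08:00-09:15, 11:00-12:45, 14:45-18:45.
Pita ∩ Mateo ∩ Clara: 08:15-09:15, 11:00-12:45, 14:45-17:30, 18:00-18:45.
Those are the intersection windows.
The last common window of at least 90 minutes is 14:45-17:30; a 90-minute meeting can start as late as 16:00 and still end by 17:30.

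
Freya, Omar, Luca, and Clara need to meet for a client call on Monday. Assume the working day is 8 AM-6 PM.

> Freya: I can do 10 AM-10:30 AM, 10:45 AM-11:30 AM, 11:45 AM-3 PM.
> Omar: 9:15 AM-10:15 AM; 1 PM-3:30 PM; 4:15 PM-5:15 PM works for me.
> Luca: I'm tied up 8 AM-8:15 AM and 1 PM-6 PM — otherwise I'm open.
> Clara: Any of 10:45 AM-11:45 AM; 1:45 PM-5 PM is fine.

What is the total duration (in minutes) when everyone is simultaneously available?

0

Freya free: 10:00-10:30, 10:45-11:30, 11:45-15:00.
Omar free: 09:15-10:15, 13:00-15:30, 16:15-17:15.
Luca free: 08:15-13:00 (invert busy blocks within the working day).
Clara free: 10:45-11:45, 13:45-17:00.
Freya ∩ Omar: 10:00-10:15, 13:00-15:00.
Freya ∩ Omar ∩ Luca: 10:00-10:15.
Freya ∩ Omar ∩ Luca ∩ Clara: ∅.
There is no time when everyone is free.
There is no common window, so the total is 0 minutes.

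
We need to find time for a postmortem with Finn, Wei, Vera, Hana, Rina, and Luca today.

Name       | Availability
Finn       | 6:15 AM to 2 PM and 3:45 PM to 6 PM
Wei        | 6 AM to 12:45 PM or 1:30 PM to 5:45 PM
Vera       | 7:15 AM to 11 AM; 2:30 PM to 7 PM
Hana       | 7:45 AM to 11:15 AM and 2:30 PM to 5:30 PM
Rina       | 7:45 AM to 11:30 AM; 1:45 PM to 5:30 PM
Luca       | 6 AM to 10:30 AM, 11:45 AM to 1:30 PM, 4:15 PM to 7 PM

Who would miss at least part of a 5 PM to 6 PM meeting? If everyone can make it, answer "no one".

Hana, Rina, Wei

Finn: free for 17:00-18:00. Wei: not fully free for 17:00-18:00. Vera: free for 17:00-18:00. Hana: not fully free for 17:00-18:00. Rina: not fully free for 17:00-18:00. Luca: free for 17:00-18:00.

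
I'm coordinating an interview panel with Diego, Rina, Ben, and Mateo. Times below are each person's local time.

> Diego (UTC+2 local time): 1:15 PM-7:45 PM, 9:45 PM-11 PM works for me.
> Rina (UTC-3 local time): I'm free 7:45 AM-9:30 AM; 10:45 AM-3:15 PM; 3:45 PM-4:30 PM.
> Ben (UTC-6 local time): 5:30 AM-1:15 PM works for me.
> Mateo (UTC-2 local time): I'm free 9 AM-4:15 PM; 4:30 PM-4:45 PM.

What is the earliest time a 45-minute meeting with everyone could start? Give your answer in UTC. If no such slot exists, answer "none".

11:30

Diego in UTC: 11:15-17:45, 19:45-21:00 (subtract 2h to convert from UTC+2).
Rina in UTC: 10:45-12:30, 13:45-18:15, 18:45-19:30 (add 3h to convert from UTC-3).
Ben in UTC: 11:30-19:15 (add 6h to convert from UTC-6).
Mateo in UTC: 11:00-18:15, 18:30-18:45 (add 2h to convert from UTC-2).
Diego ∩ Rina: 11:15-12:30, 13:45-17:45.
Diego ∩ Rina ∩ Ben: 11:30-12:30, 13:45-17:45.
Diego ∩ Rina ∩ Ben ∩ Mateo: 11:30-12:30, 13:45-17:45.
The first common window of at least 45 minutes is 11:30-12:30, so the earliest start is 11:30.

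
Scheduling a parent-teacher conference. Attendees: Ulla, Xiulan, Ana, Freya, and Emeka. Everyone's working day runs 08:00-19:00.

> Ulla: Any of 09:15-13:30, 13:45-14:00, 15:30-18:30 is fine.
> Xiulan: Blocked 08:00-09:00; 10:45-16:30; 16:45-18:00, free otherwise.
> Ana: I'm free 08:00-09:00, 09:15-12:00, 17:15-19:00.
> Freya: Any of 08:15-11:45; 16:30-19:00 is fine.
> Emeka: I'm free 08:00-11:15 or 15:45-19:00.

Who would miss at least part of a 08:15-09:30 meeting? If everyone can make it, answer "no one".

Ulla free: 09:15-13:30, 13:45-14:00, 15:30-18:30.
Xiulan free: 09:00-10:45, 16:30-16:45, 18:00-19:00 (invert busy blocks within the working day).
Ana free: 08:00-09:00, 09:15-12:00, 17:15-19:00.
Freya free: 08:15-11:45, 16:30-19:00.
Emeka free: 08:00-11:15, 15:45-19:00.
Ulla: not fully free for 08:15-09:30. Xiulan: not fully free for 08:15-09:30. Ana: not fully free for 08:15-09:30. Freya: free for 08:15-09:30. Emeka: free for 08:15-09:30.

Ana, Ulla, Xiulan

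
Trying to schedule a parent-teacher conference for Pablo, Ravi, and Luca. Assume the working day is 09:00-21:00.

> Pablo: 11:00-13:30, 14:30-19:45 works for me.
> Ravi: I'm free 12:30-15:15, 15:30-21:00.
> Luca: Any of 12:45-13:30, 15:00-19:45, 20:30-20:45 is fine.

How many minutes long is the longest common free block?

255

Pablo ∩ Ravi: 12:30-13:30, 14:30-15:15, 15:30-19:45.
Pablo ∩ Ravi ∩ Luca: 12:45-13:30, 15:00-15:15, 15:30-19:45.
Those are the intersection windows.
The longest is 15:30-19:45 at 255 minutes.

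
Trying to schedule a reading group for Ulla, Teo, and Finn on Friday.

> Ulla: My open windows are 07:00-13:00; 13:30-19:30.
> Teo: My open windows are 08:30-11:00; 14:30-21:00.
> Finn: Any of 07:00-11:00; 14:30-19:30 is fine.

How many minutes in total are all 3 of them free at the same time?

Ulla ∩ Teo: 08:30-11:00, 14:30-19:30.
Ulla ∩ Teo ∩ Finn: 08:30-11:00, 14:30-19:30.
Summing the common windows: 150 + 300 = 450 minutes.

450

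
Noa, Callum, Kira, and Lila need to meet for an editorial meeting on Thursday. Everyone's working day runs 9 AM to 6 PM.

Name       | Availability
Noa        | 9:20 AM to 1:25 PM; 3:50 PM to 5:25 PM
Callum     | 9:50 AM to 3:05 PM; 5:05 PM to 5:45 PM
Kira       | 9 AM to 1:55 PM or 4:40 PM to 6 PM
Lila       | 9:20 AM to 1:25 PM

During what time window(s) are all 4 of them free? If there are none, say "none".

09:50-13:25

Noa ∩ Callum: 09:50-13:25, 17:05-17:25.
Noa ∩ Callum ∩ Kira: 09:50-13:25, 17:05-17:25.
Noa ∩ Callum ∩ Kira ∩ Lila: 09:50-13:25.
Those are the intersection windows.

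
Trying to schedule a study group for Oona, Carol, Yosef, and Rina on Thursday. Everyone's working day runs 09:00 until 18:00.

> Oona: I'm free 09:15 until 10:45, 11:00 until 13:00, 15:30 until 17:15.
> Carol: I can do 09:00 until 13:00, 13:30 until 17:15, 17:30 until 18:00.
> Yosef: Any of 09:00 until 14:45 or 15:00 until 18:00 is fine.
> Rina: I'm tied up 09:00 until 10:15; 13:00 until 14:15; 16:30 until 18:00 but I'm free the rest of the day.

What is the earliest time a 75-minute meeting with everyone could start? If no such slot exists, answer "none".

Oona free: 09:15-10:45, 11:00-13:00, 15:30-17:15.
Carol free: 09:00-13:00, 13:30-17:15, 17:30-18:00.
Yosef free: 09:00-14:45, 15:00-18:00.
Rina free: 10:15-13:00, 14:15-16:30 (invert busy blocks within the working day).
Oona ∩ Carol: 09:15-10:45, 11:00-13:00, 15:30-17:15.
Oona ∩ Carol ∩ Yosef: 09:15-10:45, 11:00-13:00, 15:30-17:15.
Oona ∩ Carol ∩ Yosef ∩ Rina: 10:15-10:45, 11:00-13:00, 15:30-16:30.
The first common window of at least 75 minutes is 11:00-13:00, so the earliest start is 11:00.

11:00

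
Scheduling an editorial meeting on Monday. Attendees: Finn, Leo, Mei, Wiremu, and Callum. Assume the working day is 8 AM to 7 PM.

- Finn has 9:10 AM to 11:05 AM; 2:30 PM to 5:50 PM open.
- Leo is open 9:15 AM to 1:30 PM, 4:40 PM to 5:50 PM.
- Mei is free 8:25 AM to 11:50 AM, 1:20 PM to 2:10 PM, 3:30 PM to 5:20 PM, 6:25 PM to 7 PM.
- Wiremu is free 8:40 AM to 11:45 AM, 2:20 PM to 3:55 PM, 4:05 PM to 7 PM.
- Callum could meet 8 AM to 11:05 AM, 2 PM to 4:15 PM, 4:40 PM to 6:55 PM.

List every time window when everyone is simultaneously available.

Finn ∩ Leo: 09:15-11:05, 16:40-17:50.
Finn ∩ Leo ∩ Mei: 09:15-11:05, 16:40-17:20.
Finn ∩ Leo ∩ Mei ∩ Wiremu: 09:15-11:05, 16:40-17:20.
Finn ∩ Leo ∩ Mei ∩ Wiremu ∩ Callum: 09:15-11:05, 16:40-17:20.

09:15-11:05, 16:40-17:20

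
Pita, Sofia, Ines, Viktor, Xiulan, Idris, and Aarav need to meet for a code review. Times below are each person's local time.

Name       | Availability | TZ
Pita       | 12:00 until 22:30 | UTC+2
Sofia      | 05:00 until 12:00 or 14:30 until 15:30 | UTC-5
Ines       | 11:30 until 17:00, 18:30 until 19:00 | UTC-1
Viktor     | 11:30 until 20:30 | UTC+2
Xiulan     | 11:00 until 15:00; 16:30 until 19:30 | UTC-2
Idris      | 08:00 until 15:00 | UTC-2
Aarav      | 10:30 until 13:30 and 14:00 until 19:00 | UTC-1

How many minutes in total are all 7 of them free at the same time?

Pita in UTC: 10:00-20:30 (subtract 2h to convert from UTC+2).
Sofia in UTC: 10:00-17:00, 19:30-20:30 (add 5h to convert from UTC-5).
Ines in UTC: 12:30-18:00, 19:30-20:00 (add 1h to convert from UTC-1).
Viktor in UTC: 09:30-18:30 (subtract 2h to convert from UTC+2).
Xiulan in UTC: 13:00-17:00, 18:30-21:30 (add 2h to convert from UTC-2).
Idris in UTC: 10:00-17:00 (add 2h to convert from UTC-2).
Aarav in UTC: 11:30-14:30, 15:00-20:00 (add 1h to convert from UTC-1).
Pita ∩ Sofia: 10:00-17:00, 19:30-20:30.
Pita ∩ Sofia ∩ Ines: 12:30-17:00, 19:30-20:00.
Pita ∩ Sofia ∩ Ines ∩ Viktor: 12:30-17:00.
Pita ∩ Sofia ∩ Ines ∩ Viktor ∩ Xiulan: 13:00-17:00.
Pita ∩ Sofia ∩ Ines ∩ Viktor ∩ Xiulan ∩ Idris: 13:00-17:00.
Pita ∩ Sofia ∩ Ines ∩ Viktor ∩ Xiulan ∩ Idris ∩ Aarav: 13:00-14:30, 15:00-17:00.
Those are the intersection windows.
Summing the common windows: 90 + 120 = 210 minutes.

210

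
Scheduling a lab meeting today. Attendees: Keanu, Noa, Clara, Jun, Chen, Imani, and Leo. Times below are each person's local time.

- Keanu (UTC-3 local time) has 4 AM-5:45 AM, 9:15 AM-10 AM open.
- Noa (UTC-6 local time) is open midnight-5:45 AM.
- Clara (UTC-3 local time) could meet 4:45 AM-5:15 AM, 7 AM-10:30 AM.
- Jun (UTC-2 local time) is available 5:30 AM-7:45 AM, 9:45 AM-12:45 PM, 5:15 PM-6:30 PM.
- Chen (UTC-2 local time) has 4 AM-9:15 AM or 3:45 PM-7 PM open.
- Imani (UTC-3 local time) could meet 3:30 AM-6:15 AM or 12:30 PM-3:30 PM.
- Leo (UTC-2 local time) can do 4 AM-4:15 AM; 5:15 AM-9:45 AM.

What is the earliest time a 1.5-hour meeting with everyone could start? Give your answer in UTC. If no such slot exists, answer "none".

Keanu in UTC: 07:00-08:45, 12:15-13:00 (add 3h to convert from UTC-3).
Noa in UTC: 06:00-11:45 (add 6h to convert from UTC-6).
Clara in UTC: 07:45-08:15, 10:00-13:30 (add 3h to convert from UTC-3).
Jun in UTC: 07:30-09:45, 11:45-14:45, 19:15-20:30 (add 2h to convert from UTC-2).
Chen in UTC: 06:00-11:15, 17:45-21:00 (add 2h to convert from UTC-2).
Imani in UTC: 06:30-09:15, 15:30-18:30 (add 3h to convert from UTC-3).
Leo in UTC: 06:00-06:15, 07:15-11:45 (add 2h to convert from UTC-2).
Keanu ∩ Noa: 07:00-08:45.
Keanu ∩ Noa ∩ Clara: 07:45-08:15.
Keanu ∩ Noa ∩ Clara ∩ Jun: 07:45-08:15.
Keanu ∩ Noa ∩ Clara ∩ Jun ∩ Chen: 07:45-08:15.
Keanu ∩ Noa ∩ Clara ∩ Jun ∩ Chen ∩ Imani: 07:45-08:15.
Keanu ∩ Noa ∩ Clara ∩ Jun ∩ Chen ∩ Imani ∩ Leo: 07:45-08:15.
No common window is at least 90 minutes long.

none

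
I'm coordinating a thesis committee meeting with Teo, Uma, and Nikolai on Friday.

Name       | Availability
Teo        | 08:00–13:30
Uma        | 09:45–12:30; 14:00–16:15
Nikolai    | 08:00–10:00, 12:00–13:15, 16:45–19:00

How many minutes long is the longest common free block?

Teo ∩ Uma: 09:45-12:30.
Teo ∩ Uma ∩ Nikolai: 09:45-10:00, 12:00-12:30.
The longest is 12:00-12:30 at 30 minutes.

30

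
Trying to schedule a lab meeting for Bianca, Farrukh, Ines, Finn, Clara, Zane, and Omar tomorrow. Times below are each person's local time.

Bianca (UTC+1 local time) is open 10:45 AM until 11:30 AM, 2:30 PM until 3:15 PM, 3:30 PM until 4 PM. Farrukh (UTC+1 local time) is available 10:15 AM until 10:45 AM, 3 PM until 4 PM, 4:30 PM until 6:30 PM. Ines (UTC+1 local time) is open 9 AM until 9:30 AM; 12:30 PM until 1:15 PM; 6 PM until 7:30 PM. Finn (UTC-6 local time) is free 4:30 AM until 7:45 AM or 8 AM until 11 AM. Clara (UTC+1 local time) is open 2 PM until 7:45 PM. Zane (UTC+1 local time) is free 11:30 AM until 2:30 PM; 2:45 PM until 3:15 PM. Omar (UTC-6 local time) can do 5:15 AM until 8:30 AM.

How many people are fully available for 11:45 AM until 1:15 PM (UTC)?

3

Bianca in UTC: 09:45-10:30, 13:30-14:15, 14:30-15:00 (subtract 1h to convert from UTC+1).
Farrukh in UTC: 09:15-09:45, 14:00-15:00, 15:30-17:30 (subtract 1h to convert from UTC+1).
Ines in UTC: 08:00-08:30, 11:30-12:15, 17:00-18:30 (subtract 1h to convert from UTC+1).
Finn in UTC: 10:30-13:45, 14:00-17:00 (add 6h to convert from UTC-6).
Clara in UTC: 13:00-18:45 (subtract 1h to convert from UTC+1).
Zane in UTC: 10:30-13:30, 13:45-14:15 (subtract 1h to convert from UTC+1).
Omar in UTC: 11:15-14:30 (add 6h to convert from UTC-6).
Finn, Zane, and Omar can make the full 11:45-13:15 slot — that's 3.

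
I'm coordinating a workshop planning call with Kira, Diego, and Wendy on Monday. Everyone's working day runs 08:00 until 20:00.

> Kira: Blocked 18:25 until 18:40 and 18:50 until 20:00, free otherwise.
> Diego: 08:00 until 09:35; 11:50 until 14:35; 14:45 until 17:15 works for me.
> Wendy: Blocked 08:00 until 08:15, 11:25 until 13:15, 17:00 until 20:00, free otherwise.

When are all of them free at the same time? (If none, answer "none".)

Kira free: 08:00-18:25, 18:40-18:50 (invert busy blocks within the working day).
Diego free: 08:00-09:35, 11:50-14:35, 14:45-17:15.
Wendy free: 08:15-11:25, 13:15-17:00 (invert busy blocks within the working day).
Kira ∩ Diego: 08:00-09:35, 11:50-14:35, 14:45-17:15.
Kira ∩ Diego ∩ Wendy: 08:15-09:35, 13:15-14:35, 14:45-17:00.

08:15-09:35, 13:15-14:35, 14:45-17:00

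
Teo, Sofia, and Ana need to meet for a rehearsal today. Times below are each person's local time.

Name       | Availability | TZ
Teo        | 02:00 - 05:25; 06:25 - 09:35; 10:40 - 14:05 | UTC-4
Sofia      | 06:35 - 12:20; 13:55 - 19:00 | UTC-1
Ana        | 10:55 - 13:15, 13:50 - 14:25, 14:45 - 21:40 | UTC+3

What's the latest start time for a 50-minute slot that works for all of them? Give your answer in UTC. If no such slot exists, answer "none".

17:15

Teo in UTC: 06:00-09:25, 10:25-13:35, 14:40-18:05 (add 4h to convert from UTC-4).
Sofia in UTC: 07:35-13:20, 14:55-20:00 (add 1h to convert from UTC-1).
Ana in UTC: 07:55-10:15, 10:50-11:25, 11:45-18:40 (subtract 3h to convert from UTC+3).
Teo ∩ Sofia: 07:35-09:25, 10:25-13:20, 14:55-18:05.
Teo ∩ Sofia ∩ Ana: 07:55-09:25, 10:50-11:25, 11:45-13:20, 14:55-18:05.
The last common window of at least 50 minutes is 14:55-18:05; a 50-minute meeting can start as late as 17:15 and still end by 18:05.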